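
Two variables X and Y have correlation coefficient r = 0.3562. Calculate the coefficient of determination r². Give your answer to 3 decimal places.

r² = (0.3562)² = 0.127

0.127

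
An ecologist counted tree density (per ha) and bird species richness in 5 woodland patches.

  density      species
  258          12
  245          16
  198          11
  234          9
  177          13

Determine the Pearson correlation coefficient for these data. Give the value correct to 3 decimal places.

0.099

n = 5, Σx = 1112, Σy = 61, Σx² = 251878, Σy² = 771, Σxy = 13601
nΣxy − ΣxΣy = 68005 − 67832 = 173
nΣx² − (Σx)² = 1259390 − 1236544 = 22846; nΣy² − (Σy)² = 3855 − 3721 = 134
r = 173 / √(22846 × 134) = 173 / 1749.6754 ≈ 0.099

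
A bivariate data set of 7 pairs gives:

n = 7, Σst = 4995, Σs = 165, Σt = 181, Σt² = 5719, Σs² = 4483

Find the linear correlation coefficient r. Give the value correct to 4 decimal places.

r = (nΣst − ΣsΣt) / √[(nΣs² − (Σs)²)(nΣt² − (Σt)²)]
Numerator: 7×4995 − 165×181 = 5100
Denominator: √[(31381 − 27225)(40033 − 32761)] = √[4156 × 7272] = 5497.4932
r = 5100 / 5497.4932 ≈ 0.9277

0.9277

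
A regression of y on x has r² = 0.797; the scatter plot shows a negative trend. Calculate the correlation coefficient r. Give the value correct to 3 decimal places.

|r| = √0.797 = 0.893
The association is negative, so r = −0.893.

-0.893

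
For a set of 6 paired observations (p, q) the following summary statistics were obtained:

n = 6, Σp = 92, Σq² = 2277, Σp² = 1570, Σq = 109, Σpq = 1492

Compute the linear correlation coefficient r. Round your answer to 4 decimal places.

-0.8246

r = (nΣpq − ΣpΣq) / √[(nΣp² − (Σp)²)(nΣq² − (Σq)²)]
Numerator: 6×1492 − 92×109 = -1076
Denominator: √[(9420 − 8464)(13662 − 11881)] = √[956 × 1781] = 1304.8509
r = -1076 / 1304.8509 ≈ -0.8246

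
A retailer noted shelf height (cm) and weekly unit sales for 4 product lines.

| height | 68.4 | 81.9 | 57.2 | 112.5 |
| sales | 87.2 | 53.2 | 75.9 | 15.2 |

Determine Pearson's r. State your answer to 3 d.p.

-0.942

n = 4, Σx = 320, Σy = 231.5, Σx² = 27314.26, Σy² = 16425.93, Σxy = 16373.04
nΣxy − ΣxΣy = 65492.16 − 74080 = -8587.84
nΣx² − (Σx)² = 109257.04 − 102400 = 6857.04; nΣy² − (Σy)² = 65703.72 − 53592.25 = 12111.47
r = -8587.84 / √(6857.04 × 12111.47) = -8587.84 / 9113.1133 ≈ -0.942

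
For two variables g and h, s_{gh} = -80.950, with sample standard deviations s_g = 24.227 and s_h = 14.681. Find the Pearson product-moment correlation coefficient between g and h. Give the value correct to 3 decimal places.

-0.228

r = Cov(g,h) / (s_g · s_h) = -80.950 / (24.227 × 14.681)
  = -80.950 / 355.6766 ≈ -0.228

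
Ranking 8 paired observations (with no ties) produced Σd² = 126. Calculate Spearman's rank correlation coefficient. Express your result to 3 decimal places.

ρ = 1 − 6Σd² / [n(n²−1)] = 1 − 6×126 / (8×63)
  = 1 − 756/504 = 1 − 1.5000 ≈ -0.500

-0.500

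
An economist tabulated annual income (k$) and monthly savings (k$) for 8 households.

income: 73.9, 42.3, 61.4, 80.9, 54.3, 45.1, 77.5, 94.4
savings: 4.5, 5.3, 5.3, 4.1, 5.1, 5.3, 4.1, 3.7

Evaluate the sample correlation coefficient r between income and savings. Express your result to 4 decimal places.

-0.9474

n = 8, Σx = 529.8, Σy = 37.4, Σx² = 37465.38, Σy² = 177.84, Σxy = 2396.84
nΣxy − ΣxΣy = 19174.72 − 19814.52 = -639.8
nΣx² − (Σx)² = 299723.04 − 280688.04 = 19035; nΣy² − (Σy)² = 1422.72 − 1398.76 = 23.96
r = -639.8 / √(19035 × 23.96) = -639.8 / 675.3359 ≈ -0.9474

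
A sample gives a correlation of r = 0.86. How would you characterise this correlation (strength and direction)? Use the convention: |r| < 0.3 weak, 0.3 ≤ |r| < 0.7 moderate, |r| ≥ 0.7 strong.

r = 0.86 > 0 so the relationship is positive.
|r| = 0.86, which falls in the strong range.

strong positive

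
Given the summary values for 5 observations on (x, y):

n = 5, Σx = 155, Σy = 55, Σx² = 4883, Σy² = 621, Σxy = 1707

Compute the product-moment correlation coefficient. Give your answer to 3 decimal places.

0.057

r = (nΣxy − ΣxΣy) / √[(nΣx² − (Σx)²)(nΣy² − (Σy)²)]
Numerator: 5×1707 − 155×55 = 10
Denominator: √[(24415 − 24025)(3105 − 3025)] = √[390 × 80] = 176.6352
r = 10 / 176.6352 ≈ 0.057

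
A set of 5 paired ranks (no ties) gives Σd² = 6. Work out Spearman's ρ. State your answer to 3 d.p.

ρ = 1 − 6Σd² / [n(n²−1)] = 1 − 6×6 / (5×24)
  = 1 − 36/120 = 1 − 0.3000 ≈ 0.700

0.700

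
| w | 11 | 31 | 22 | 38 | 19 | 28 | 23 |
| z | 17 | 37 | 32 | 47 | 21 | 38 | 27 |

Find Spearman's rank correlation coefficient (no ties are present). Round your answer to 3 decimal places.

0.929

Rank w: 1, 6, 3, 7, 2, 5, 4
Rank z: 1, 5, 4, 7, 2, 6, 3
d = rank(w) − rank(z): 0, 1, -1, 0, 0, -1, 1; Σd² = 4
ρ = 1 − 6Σd² / [n(n²−1)] = 1 − 6×4 / (7×48) = 1 − 24/336 ≈ 0.929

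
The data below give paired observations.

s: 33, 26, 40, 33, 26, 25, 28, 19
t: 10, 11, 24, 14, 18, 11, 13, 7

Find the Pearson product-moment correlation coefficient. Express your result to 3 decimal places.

n = 8, Σs = 230, Σt = 108, Σs² = 6900, Σt² = 1656, Σst = 3278
nΣst − ΣsΣt = 26224 − 24840 = 1384
nΣs² − (Σs)² = 55200 − 52900 = 2300; nΣt² − (Σt)² = 13248 − 11664 = 1584
r = 1384 / √(2300 × 1584) = 1384 / 1908.7168 ≈ 0.725

0.725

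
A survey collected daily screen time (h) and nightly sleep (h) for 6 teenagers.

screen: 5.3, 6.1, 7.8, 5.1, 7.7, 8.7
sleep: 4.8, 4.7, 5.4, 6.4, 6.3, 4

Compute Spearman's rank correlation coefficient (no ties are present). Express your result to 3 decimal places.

-0.543

Rank screen: 2, 3, 5, 1, 4, 6
Rank sleep: 3, 2, 4, 6, 5, 1
d = rank(screen) − rank(sleep): -1, 1, 1, -5, -1, 5; Σd² = 54
ρ = 1 − 6Σd² / [n(n²−1)] = 1 − 6×54 / (6×35) = 1 − 324/210 ≈ -0.543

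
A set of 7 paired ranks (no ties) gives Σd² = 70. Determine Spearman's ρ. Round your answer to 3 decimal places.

-0.250

ρ = 1 − 6Σd² / [n(n²−1)] = 1 − 6×70 / (7×48)
  = 1 − 420/336 = 1 − 1.2500 ≈ -0.250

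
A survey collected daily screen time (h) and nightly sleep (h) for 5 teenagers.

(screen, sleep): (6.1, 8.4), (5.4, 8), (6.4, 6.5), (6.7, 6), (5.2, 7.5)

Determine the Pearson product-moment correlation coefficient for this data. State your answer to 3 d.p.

n = 5, Σx = 29.8, Σy = 36.4, Σx² = 179.26, Σy² = 269.06, Σxy = 215.24
nΣxy − ΣxΣy = 1076.2 − 1084.72 = -8.52
nΣx² − (Σx)² = 896.3 − 888.04 = 8.26; nΣy² − (Σy)² = 1345.3 − 1324.96 = 20.34
r = -8.52 / √(8.26 × 20.34) = -8.52 / 12.9618 ≈ -0.657

-0.657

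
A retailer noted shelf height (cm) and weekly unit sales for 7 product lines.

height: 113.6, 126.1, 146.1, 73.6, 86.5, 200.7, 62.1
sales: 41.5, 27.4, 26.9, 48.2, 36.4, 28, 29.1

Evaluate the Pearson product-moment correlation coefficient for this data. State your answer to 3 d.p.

-0.507

n = 7, Σx = 808.7, Σy = 237.5, Σx² = 107187.49, Σy² = 8475.63, Σxy = 26222.46
nΣxy − ΣxΣy = 183557.22 − 192066.25 = -8509.03
nΣx² − (Σx)² = 750312.43 − 653995.69 = 96316.74; nΣy² − (Σy)² = 59329.41 − 56406.25 = 2923.16
r = -8509.03 / √(96316.74 × 2923.16) = -8509.03 / 16779.4291 ≈ -0.507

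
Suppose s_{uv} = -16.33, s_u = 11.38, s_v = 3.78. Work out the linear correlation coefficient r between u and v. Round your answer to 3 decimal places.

r = Cov(u,v) / (s_u · s_v) = -16.33 / (11.38 × 3.78)
  = -16.33 / 43.0164 ≈ -0.380

-0.380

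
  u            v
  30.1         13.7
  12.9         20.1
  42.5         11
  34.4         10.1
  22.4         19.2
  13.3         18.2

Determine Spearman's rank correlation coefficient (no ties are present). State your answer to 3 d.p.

Rank u: 4, 1, 6, 5, 3, 2
Rank v: 3, 6, 2, 1, 5, 4
d = rank(u) − rank(v): 1, -5, 4, 4, -2, -2; Σd² = 66
ρ = 1 − 6Σd² / [n(n²−1)] = 1 − 6×66 / (6×35) = 1 − 396/210 ≈ -0.886

-0.886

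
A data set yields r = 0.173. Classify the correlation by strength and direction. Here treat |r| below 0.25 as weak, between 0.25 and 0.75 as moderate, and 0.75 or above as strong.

r = 0.173 > 0 so the relationship is positive.
|r| = 0.173, which falls in the weak range.

weak positive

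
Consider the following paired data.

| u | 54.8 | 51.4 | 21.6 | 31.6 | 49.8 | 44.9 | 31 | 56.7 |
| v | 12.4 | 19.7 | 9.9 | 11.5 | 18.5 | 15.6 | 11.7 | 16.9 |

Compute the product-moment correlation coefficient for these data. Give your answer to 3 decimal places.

n = 8, Σu = 341.8, Σv = 116.2, Σu² = 15782.06, Σv² = 1780.22, Σuv = 5212.01
nΣuv − ΣuΣv = 41696.08 − 39717.16 = 1978.92
nΣu² − (Σu)² = 126256.48 − 116827.24 = 9429.24; nΣv² − (Σv)² = 14241.76 − 13502.44 = 739.32
r = 1978.92 / √(9429.24 × 739.32) = 1978.92 / 2640.3079 ≈ 0.750

0.750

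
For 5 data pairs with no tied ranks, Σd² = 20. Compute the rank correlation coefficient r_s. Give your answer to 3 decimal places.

0.000

ρ = 1 − 6Σd² / [n(n²−1)] = 1 − 6×20 / (5×24)
  = 1 − 120/120 = 1 − 1.0000 ≈ 0.000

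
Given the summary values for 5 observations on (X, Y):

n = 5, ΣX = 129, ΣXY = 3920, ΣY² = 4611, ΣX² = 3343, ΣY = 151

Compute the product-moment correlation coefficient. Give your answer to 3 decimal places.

r = (nΣXY − ΣXΣY) / √[(nΣX² − (ΣX)²)(nΣY² − (ΣY)²)]
Numerator: 5×3920 − 129×151 = 121
Denominator: √[(16715 − 16641)(23055 − 22801)] = √[74 × 254] = 137.0985
r = 121 / 137.0985 ≈ 0.883

0.883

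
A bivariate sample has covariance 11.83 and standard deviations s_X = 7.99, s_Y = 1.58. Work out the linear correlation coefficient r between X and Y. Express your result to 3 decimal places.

r = Cov(X,Y) / (s_X · s_Y) = 11.83 / (7.99 × 1.58)
  = 11.83 / 12.6242 ≈ 0.937

0.937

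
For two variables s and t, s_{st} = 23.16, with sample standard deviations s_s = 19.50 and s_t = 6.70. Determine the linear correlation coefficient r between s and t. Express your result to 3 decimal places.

0.177

r = Cov(s,t) / (s_s · s_t) = 23.16 / (19.50 × 6.70)
  = 23.16 / 130.6500 ≈ 0.177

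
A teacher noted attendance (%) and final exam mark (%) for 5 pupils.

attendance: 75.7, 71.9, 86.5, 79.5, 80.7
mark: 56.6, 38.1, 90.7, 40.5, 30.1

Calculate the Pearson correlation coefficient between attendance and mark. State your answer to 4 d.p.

0.6242

n = 5, Σx = 394.3, Σy = 256, Σx² = 31215.09, Σy² = 15427.92, Σxy = 20518.38
nΣxy − ΣxΣy = 102591.9 − 100940.8 = 1651.1
nΣx² − (Σx)² = 156075.45 − 155472.49 = 602.96; nΣy² − (Σy)² = 77139.6 − 65536 = 11603.6
r = 1651.1 / √(602.96 × 11603.6) = 1651.1 / 2645.0910 ≈ 0.6242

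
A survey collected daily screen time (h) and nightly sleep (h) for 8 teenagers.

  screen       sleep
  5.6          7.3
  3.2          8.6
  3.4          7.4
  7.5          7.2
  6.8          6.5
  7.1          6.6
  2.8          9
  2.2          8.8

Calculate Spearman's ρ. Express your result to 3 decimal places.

-0.881

Rank screen: 5, 3, 4, 8, 6, 7, 2, 1
Rank sleep: 4, 6, 5, 3, 1, 2, 8, 7
d = rank(screen) − rank(sleep): 1, -3, -1, 5, 5, 5, -6, -6; Σd² = 158
ρ = 1 − 6Σd² / [n(n²−1)] = 1 − 6×158 / (8×63) = 1 − 948/504 ≈ -0.881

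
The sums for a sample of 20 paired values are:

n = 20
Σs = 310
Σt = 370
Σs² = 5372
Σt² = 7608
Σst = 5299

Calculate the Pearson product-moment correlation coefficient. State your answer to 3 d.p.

r = (nΣst − ΣsΣt) / √[(nΣs² − (Σs)²)(nΣt² − (Σt)²)]
Numerator: 20×5299 − 310×370 = -8720
Denominator: √[(107440 − 96100)(152160 − 136900)] = √[11340 × 15260] = 13154.7862
r = -8720 / 13154.7862 ≈ -0.663

-0.663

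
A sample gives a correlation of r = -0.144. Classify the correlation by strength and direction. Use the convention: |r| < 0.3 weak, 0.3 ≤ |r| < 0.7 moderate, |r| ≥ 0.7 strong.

r = -0.144 < 0 so the relationship is negative.
|r| = 0.144, which falls in the weak range.

weak negative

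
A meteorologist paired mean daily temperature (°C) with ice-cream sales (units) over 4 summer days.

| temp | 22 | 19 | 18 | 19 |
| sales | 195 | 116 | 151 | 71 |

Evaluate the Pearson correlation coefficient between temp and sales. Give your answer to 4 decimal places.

0.6128

n = 4, Σx = 78, Σy = 533, Σx² = 1530, Σy² = 79323, Σxy = 10561
nΣxy − ΣxΣy = 42244 − 41574 = 670
nΣx² − (Σx)² = 6120 − 6084 = 36; nΣy² − (Σy)² = 317292 − 284089 = 33203
r = 670 / √(36 × 33203) = 670 / 1093.3014 ≈ 0.6128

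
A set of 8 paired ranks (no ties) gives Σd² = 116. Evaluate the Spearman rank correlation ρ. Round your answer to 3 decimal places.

-0.381

ρ = 1 − 6Σd² / [n(n²−1)] = 1 − 6×116 / (8×63)
  = 1 − 696/504 = 1 − 1.3810 ≈ -0.381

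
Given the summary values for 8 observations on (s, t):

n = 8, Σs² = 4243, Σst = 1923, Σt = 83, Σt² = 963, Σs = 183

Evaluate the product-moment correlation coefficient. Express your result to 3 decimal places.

0.320

r = (nΣst − ΣsΣt) / √[(nΣs² − (Σs)²)(nΣt² − (Σt)²)]
Numerator: 8×1923 − 183×83 = 195
Denominator: √[(33944 − 33489)(7704 − 6889)] = √[455 × 815] = 608.9540
r = 195 / 608.9540 ≈ 0.320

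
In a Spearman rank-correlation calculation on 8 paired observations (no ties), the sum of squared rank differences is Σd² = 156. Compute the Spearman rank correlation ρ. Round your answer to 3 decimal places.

ρ = 1 − 6Σd² / [n(n²−1)] = 1 − 6×156 / (8×63)
  = 1 − 936/504 = 1 − 1.8571 ≈ -0.857

-0.857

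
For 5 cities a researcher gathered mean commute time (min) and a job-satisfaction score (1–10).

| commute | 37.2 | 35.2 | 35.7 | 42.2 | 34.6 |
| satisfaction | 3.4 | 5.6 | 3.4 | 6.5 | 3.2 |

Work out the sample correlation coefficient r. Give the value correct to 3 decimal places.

0.680

n = 5, Σx = 184.9, Σy = 22.1, Σx² = 6875.37, Σy² = 106.97, Σxy = 830
nΣxy − ΣxΣy = 4150 − 4086.29 = 63.71
nΣx² − (Σx)² = 34376.85 − 34188.01 = 188.84; nΣy² − (Σy)² = 534.85 − 488.41 = 46.44
r = 63.71 / √(188.84 × 46.44) = 63.71 / 93.6468 ≈ 0.680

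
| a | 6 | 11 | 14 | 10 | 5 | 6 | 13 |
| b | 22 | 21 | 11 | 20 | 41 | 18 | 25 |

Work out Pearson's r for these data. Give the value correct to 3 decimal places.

-0.557

n = 7, Σa = 65, Σb = 158, Σa² = 683, Σb² = 4076, Σab = 1355
nΣab − ΣaΣb = 9485 − 10270 = -785
nΣa² − (Σa)² = 4781 − 4225 = 556; nΣb² − (Σb)² = 28532 − 24964 = 3568
r = -785 / √(556 × 3568) = -785 / 1408.4772 ≈ -0.557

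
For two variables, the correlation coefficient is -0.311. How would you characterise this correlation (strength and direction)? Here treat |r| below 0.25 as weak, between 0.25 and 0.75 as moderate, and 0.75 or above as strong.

moderate negative

r = -0.311 < 0 so the relationship is negative.
|r| = 0.311, which falls in the moderate range.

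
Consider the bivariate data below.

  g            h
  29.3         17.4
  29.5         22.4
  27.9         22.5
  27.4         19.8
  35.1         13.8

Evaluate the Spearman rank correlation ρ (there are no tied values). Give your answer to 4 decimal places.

-0.5000

Rank g: 3, 4, 2, 1, 5
Rank h: 2, 4, 5, 3, 1
d = rank(g) − rank(h): 1, 0, -3, -2, 4; Σd² = 30
ρ = 1 − 6Σd² / [n(n²−1)] = 1 − 6×30 / (5×24) = 1 − 180/120 ≈ -0.5000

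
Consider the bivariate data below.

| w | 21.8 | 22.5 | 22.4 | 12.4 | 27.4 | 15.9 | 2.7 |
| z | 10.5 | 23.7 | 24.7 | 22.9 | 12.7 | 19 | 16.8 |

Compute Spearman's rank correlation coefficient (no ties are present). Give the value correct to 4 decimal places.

Rank w: 4, 6, 5, 2, 7, 3, 1
Rank z: 1, 6, 7, 5, 2, 4, 3
d = rank(w) − rank(z): 3, 0, -2, -3, 5, -1, -2; Σd² = 52
ρ = 1 − 6Σd² / [n(n²−1)] = 1 − 6×52 / (7×48) = 1 − 312/336 ≈ 0.0714

0.0714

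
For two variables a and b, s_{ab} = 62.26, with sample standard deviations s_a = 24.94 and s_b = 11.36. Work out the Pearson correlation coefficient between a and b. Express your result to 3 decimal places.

r = Cov(a,b) / (s_a · s_b) = 62.26 / (24.94 × 11.36)
  = 62.26 / 283.3184 ≈ 0.220

0.220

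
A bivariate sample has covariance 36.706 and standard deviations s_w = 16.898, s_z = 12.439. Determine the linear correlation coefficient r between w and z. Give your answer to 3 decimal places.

0.175

r = Cov(w,z) / (s_w · s_z) = 36.706 / (16.898 × 12.439)
  = 36.706 / 210.1942 ≈ 0.175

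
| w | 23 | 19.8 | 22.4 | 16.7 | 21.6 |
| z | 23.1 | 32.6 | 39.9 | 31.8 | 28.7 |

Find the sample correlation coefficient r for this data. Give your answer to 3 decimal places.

n = 5, Σw = 103.5, Σz = 156.1, Σw² = 2168.25, Σz² = 5023.31, Σwz = 3221.52
nΣwz − ΣwΣz = 16107.6 − 16156.35 = -48.75
nΣw² − (Σw)² = 10841.25 − 10712.25 = 129; nΣz² − (Σz)² = 25116.55 − 24367.21 = 749.34
r = -48.75 / √(129 × 749.34) = -48.75 / 310.9097 ≈ -0.157

-0.157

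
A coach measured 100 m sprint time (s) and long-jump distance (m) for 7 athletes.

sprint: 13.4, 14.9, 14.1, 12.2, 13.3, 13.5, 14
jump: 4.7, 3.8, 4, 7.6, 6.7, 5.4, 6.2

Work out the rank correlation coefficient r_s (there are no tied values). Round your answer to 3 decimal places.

-0.857

Rank sprint: 3, 7, 6, 1, 2, 4, 5
Rank jump: 3, 1, 2, 7, 6, 4, 5
d = rank(sprint) − rank(jump): 0, 6, 4, -6, -4, 0, 0; Σd² = 104
ρ = 1 − 6Σd² / [n(n²−1)] = 1 − 6×104 / (7×48) = 1 − 624/336 ≈ -0.857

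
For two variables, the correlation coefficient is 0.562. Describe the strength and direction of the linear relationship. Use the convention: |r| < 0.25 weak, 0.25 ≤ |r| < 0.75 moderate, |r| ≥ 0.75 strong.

moderate positive

r = 0.562 > 0 so the relationship is positive.
|r| = 0.562, which falls in the moderate range.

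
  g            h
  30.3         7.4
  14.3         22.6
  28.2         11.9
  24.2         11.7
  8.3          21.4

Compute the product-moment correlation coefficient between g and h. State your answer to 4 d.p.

n = 5, Σg = 105.3, Σh = 75, Σg² = 2572.35, Σh² = 1301.98, Σgh = 1343.74
nΣgh − ΣgΣh = 6718.7 − 7897.5 = -1178.8
nΣg² − (Σg)² = 12861.75 − 11088.09 = 1773.66; nΣh² − (Σh)² = 6509.9 − 5625 = 884.9
r = -1178.8 / √(1773.66 × 884.9) = -1178.8 / 1252.8016 ≈ -0.9409

-0.9409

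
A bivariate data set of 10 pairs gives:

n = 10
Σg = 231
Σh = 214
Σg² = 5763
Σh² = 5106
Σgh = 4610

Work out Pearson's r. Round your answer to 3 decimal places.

r = (nΣgh − ΣgΣh) / √[(nΣg² − (Σg)²)(nΣh² − (Σh)²)]
Numerator: 10×4610 − 231×214 = -3334
Denominator: √[(57630 − 53361)(51060 − 45796)] = √[4269 × 5264] = 4740.4658
r = -3334 / 4740.4658 ≈ -0.703

-0.703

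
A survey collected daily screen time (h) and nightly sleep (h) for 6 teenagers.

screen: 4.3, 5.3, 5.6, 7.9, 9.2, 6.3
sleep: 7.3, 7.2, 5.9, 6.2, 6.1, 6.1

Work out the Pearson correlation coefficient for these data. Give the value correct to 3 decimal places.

-0.628

n = 6, Σx = 38.6, Σy = 38.8, Σx² = 264.68, Σy² = 252.8, Σxy = 246.12
nΣxy − ΣxΣy = 1476.72 − 1497.68 = -20.96
nΣx² − (Σx)² = 1588.08 − 1489.96 = 98.12; nΣy² − (Σy)² = 1516.8 − 1505.44 = 11.36
r = -20.96 / √(98.12 × 11.36) = -20.96 / 33.3863 ≈ -0.628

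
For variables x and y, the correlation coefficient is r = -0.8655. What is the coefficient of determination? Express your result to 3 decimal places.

0.749

r² = (-0.8655)² = 0.749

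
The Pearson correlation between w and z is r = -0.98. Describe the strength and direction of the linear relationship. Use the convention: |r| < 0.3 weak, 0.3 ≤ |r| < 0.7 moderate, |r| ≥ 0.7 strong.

r = -0.98 < 0 so the relationship is negative.
|r| = 0.98, which falls in the strong range.

strong negative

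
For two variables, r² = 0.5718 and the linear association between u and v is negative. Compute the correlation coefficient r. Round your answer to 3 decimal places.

|r| = √0.5718 = 0.756
The association is negative, so r = −0.756.

-0.756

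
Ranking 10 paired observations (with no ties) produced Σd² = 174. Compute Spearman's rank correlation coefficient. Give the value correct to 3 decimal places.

ρ = 1 − 6Σd² / [n(n²−1)] = 1 − 6×174 / (10×99)
  = 1 − 1044/990 = 1 − 1.0545 ≈ -0.055

-0.055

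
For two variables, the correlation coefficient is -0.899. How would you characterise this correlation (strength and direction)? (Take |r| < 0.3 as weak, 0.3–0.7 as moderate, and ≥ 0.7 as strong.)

strong negative

r = -0.899 < 0 so the relationship is negative.
|r| = 0.899, which falls in the strong range.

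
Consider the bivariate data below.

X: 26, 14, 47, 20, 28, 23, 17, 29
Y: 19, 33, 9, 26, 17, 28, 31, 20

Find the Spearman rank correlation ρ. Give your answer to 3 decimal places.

Rank X: 5, 1, 8, 3, 6, 4, 2, 7
Rank Y: 3, 8, 1, 5, 2, 6, 7, 4
d = rank(X) − rank(Y): 2, -7, 7, -2, 4, -2, -5, 3; Σd² = 160
ρ = 1 − 6Σd² / [n(n²−1)] = 1 − 6×160 / (8×63) = 1 − 960/504 ≈ -0.905

-0.905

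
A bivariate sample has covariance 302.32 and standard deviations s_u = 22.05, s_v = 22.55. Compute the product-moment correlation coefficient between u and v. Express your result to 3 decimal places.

0.608

r = Cov(u,v) / (s_u · s_v) = 302.32 / (22.05 × 22.55)
  = 302.32 / 497.2275 ≈ 0.608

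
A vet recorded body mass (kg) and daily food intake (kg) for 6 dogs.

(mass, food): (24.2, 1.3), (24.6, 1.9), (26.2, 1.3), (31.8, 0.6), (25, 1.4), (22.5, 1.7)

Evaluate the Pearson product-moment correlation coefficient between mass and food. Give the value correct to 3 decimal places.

n = 6, Σx = 154.3, Σy = 8.2, Σx² = 4019.73, Σy² = 12.2, Σxy = 204.59
nΣxy − ΣxΣy = 1227.54 − 1265.26 = -37.72
nΣx² − (Σx)² = 24118.38 − 23808.49 = 309.89; nΣy² − (Σy)² = 73.2 − 67.24 = 5.96
r = -37.72 / √(309.89 × 5.96) = -37.72 / 42.9761 ≈ -0.878

-0.878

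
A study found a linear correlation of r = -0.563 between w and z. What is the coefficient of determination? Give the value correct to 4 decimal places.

r² = (-0.563)² = 0.3170

0.3170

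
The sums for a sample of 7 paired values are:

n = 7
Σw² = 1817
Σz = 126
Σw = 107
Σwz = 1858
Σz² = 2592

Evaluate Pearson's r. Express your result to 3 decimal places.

r = (nΣwz − ΣwΣz) / √[(nΣw² − (Σw)²)(nΣz² − (Σz)²)]
Numerator: 7×1858 − 107×126 = -476
Denominator: √[(12719 − 11449)(18144 − 15876)] = √[1270 × 2268] = 1697.1623
r = -476 / 1697.1623 ≈ -0.280

-0.280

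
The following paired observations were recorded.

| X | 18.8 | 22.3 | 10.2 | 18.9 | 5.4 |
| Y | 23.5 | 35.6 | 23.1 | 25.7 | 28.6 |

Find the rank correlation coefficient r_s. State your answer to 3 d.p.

Rank X: 3, 5, 2, 4, 1
Rank Y: 2, 5, 1, 3, 4
d = rank(X) − rank(Y): 1, 0, 1, 1, -3; Σd² = 12
ρ = 1 − 6Σd² / [n(n²−1)] = 1 − 6×12 / (5×24) = 1 − 72/120 ≈ 0.400

0.400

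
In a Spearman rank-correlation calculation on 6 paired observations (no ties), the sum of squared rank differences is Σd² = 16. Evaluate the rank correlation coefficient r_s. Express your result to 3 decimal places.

0.543

ρ = 1 − 6Σd² / [n(n²−1)] = 1 − 6×16 / (6×35)
  = 1 − 96/210 = 1 − 0.4571 ≈ 0.543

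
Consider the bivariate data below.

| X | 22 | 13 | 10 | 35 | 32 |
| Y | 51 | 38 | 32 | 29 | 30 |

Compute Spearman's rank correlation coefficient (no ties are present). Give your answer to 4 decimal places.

Rank X: 3, 2, 1, 5, 4
Rank Y: 5, 4, 3, 1, 2
d = rank(X) − rank(Y): -2, -2, -2, 4, 2; Σd² = 32
ρ = 1 − 6Σd² / [n(n²−1)] = 1 − 6×32 / (5×24) = 1 − 192/120 ≈ -0.6000

-0.6000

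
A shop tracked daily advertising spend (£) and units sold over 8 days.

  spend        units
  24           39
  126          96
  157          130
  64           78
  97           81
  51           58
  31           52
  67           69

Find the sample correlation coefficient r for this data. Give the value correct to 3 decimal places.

n = 8, Σx = 617, Σy = 603, Σx² = 62657, Σy² = 51111, Σxy = 55484
nΣxy − ΣxΣy = 443872 − 372051 = 71821
nΣx² − (Σx)² = 501256 − 380689 = 120567; nΣy² − (Σy)² = 408888 − 363609 = 45279
r = 71821 / √(120567 × 45279) = 71821 / 73886.0825 ≈ 0.972

0.972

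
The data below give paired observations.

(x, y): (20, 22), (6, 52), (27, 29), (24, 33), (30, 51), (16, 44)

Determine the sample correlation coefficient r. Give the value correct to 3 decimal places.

-0.326

n = 6, Σx = 123, Σy = 231, Σx² = 2897, Σy² = 9655, Σxy = 4561
nΣxy − ΣxΣy = 27366 − 28413 = -1047
nΣx² − (Σx)² = 17382 − 15129 = 2253; nΣy² − (Σy)² = 57930 − 53361 = 4569
r = -1047 / √(2253 × 4569) = -1047 / 3208.4197 ≈ -0.326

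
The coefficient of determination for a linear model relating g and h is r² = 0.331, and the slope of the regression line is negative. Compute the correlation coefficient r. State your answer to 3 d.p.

-0.575

|r| = √0.331 = 0.575
The association is negative, so r = −0.575.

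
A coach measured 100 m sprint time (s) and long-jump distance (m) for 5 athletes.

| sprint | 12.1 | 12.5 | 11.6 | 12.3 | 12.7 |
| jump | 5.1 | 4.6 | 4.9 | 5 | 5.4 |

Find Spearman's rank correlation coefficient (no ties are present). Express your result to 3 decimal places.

Rank sprint: 2, 4, 1, 3, 5
Rank jump: 4, 1, 2, 3, 5
d = rank(sprint) − rank(jump): -2, 3, -1, 0, 0; Σd² = 14
ρ = 1 − 6Σd² / [n(n²−1)] = 1 − 6×14 / (5×24) = 1 − 84/120 ≈ 0.300

0.300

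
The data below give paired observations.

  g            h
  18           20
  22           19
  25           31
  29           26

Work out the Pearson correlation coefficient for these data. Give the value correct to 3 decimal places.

n = 4, Σg = 94, Σh = 96, Σg² = 2274, Σh² = 2398, Σgh = 2307
nΣgh − ΣgΣh = 9228 − 9024 = 204
nΣg² − (Σg)² = 9096 − 8836 = 260; nΣh² − (Σh)² = 9592 − 9216 = 376
r = 204 / √(260 × 376) = 204 / 312.6660 ≈ 0.652

0.652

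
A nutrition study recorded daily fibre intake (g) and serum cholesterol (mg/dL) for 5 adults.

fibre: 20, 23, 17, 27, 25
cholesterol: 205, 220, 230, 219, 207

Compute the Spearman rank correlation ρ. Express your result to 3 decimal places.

Rank fibre: 2, 3, 1, 5, 4
Rank cholesterol: 1, 4, 5, 3, 2
d = rank(fibre) − rank(cholesterol): 1, -1, -4, 2, 2; Σd² = 26
ρ = 1 − 6Σd² / [n(n²−1)] = 1 − 6×26 / (5×24) = 1 − 156/120 ≈ -0.300

-0.300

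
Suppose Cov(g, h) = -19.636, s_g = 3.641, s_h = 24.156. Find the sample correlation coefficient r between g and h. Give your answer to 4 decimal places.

-0.2233

r = Cov(g,h) / (s_g · s_h) = -19.636 / (3.641 × 24.156)
  = -19.636 / 87.9520 ≈ -0.2233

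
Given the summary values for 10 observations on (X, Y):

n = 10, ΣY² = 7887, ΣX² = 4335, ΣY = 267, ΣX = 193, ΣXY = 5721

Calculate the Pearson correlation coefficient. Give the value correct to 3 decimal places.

r = (nΣXY − ΣXΣY) / √[(nΣX² − (ΣX)²)(nΣY² − (ΣY)²)]
Numerator: 10×5721 − 193×267 = 5679
Denominator: √[(43350 − 37249)(78870 − 71289)] = √[6101 × 7581] = 6800.8588
r = 5679 / 6800.8588 ≈ 0.835

0.835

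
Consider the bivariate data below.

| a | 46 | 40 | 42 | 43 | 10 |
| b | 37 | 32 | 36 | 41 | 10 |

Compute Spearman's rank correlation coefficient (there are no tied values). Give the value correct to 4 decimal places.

Rank a: 5, 2, 3, 4, 1
Rank b: 4, 2, 3, 5, 1
d = rank(a) − rank(b): 1, 0, 0, -1, 0; Σd² = 2
ρ = 1 − 6Σd² / [n(n²−1)] = 1 − 6×2 / (5×24) = 1 − 12/120 ≈ 0.9000

0.9000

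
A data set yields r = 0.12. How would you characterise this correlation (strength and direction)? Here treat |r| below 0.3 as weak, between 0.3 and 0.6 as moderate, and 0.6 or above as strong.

weak positive

r = 0.12 > 0 so the relationship is positive.
|r| = 0.12, which falls in the weak range.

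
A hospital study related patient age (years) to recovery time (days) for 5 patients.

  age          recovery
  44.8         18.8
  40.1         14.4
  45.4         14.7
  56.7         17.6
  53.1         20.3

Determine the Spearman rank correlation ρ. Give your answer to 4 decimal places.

0.5000

Rank age: 2, 1, 3, 5, 4
Rank recovery: 4, 1, 2, 3, 5
d = rank(age) − rank(recovery): -2, 0, 1, 2, -1; Σd² = 10
ρ = 1 − 6Σd² / [n(n²−1)] = 1 − 6×10 / (5×24) = 1 − 60/120 ≈ 0.5000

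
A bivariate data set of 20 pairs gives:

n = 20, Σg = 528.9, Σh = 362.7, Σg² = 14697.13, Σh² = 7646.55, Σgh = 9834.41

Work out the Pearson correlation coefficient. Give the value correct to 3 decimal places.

0.279

r = (nΣgh − ΣgΣh) / √[(nΣg² − (Σg)²)(nΣh² − (Σh)²)]
Numerator: 20×9834.41 − 528.9×362.7 = 4856.17
Denominator: √[(293942.6 − 279735.21)(152931 − 131551.29)] = √[14207.39 × 21379.71] = 17428.4216
r = 4856.17 / 17428.4216 ≈ 0.279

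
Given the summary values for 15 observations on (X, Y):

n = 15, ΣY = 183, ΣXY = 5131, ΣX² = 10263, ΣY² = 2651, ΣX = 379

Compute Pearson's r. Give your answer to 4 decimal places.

0.9461

r = (nΣXY − ΣXΣY) / √[(nΣX² − (ΣX)²)(nΣY² − (ΣY)²)]
Numerator: 15×5131 − 379×183 = 7608
Denominator: √[(153945 − 143641)(39765 − 33489)] = √[10304 × 6276] = 8041.6357
r = 7608 / 8041.6357 ≈ 0.9461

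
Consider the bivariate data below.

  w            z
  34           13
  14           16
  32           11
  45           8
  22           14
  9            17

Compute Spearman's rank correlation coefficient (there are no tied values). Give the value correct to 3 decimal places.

-0.943

Rank w: 5, 2, 4, 6, 3, 1
Rank z: 3, 5, 2, 1, 4, 6
d = rank(w) − rank(z): 2, -3, 2, 5, -1, -5; Σd² = 68
ρ = 1 − 6Σd² / [n(n²−1)] = 1 − 6×68 / (6×35) = 1 − 408/210 ≈ -0.943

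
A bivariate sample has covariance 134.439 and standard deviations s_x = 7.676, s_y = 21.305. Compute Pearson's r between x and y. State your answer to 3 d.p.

0.822

r = Cov(x,y) / (s_x · s_y) = 134.439 / (7.676 × 21.305)
  = 134.439 / 163.5372 ≈ 0.822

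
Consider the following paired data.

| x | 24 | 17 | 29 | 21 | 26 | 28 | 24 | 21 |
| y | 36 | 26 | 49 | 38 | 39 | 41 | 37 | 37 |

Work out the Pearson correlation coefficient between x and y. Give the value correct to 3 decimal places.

n = 8, Σx = 190, Σy = 303, Σx² = 4624, Σy² = 11757, Σxy = 7352
nΣxy − ΣxΣy = 58816 − 57570 = 1246
nΣx² − (Σx)² = 36992 − 36100 = 892; nΣy² − (Σy)² = 94056 − 91809 = 2247
r = 1246 / √(892 × 2247) = 1246 / 1415.7415 ≈ 0.880

0.880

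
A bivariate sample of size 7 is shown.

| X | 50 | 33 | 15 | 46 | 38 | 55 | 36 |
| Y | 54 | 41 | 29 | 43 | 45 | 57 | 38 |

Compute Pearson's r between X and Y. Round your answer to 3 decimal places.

n = 7, ΣX = 273, ΣY = 307, ΣX² = 11695, ΣY² = 14005, ΣXY = 12679
nΣXY − ΣXΣY = 88753 − 83811 = 4942
nΣX² − (ΣX)² = 81865 − 74529 = 7336; nΣY² − (ΣY)² = 98035 − 94249 = 3786
r = 4942 / √(7336 × 3786) = 4942 / 5270.1135 ≈ 0.938

0.938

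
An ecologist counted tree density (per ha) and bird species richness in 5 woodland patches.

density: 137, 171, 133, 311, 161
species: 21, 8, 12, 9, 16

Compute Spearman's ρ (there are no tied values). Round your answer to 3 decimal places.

-0.600

Rank density: 2, 4, 1, 5, 3
Rank species: 5, 1, 3, 2, 4
d = rank(density) − rank(species): -3, 3, -2, 3, -1; Σd² = 32
ρ = 1 − 6Σd² / [n(n²−1)] = 1 − 6×32 / (5×24) = 1 − 192/120 ≈ -0.600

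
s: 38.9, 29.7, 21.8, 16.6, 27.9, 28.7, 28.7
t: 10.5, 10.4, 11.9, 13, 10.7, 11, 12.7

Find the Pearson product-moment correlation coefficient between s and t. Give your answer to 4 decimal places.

n = 7, Σs = 192.3, Σt = 80.2, Σs² = 5571.89, Σt² = 925.8, Σst = 2171.27
nΣst − ΣsΣt = 15198.89 − 15422.46 = -223.57
nΣs² − (Σs)² = 39003.23 − 36979.29 = 2023.94; nΣt² − (Σt)² = 6480.6 − 6432.04 = 48.56
r = -223.57 / √(2023.94 × 48.56) = -223.57 / 313.5004 ≈ -0.7131

-0.7131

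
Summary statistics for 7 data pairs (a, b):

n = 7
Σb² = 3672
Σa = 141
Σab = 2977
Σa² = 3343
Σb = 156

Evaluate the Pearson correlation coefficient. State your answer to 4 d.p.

-0.5273

r = (nΣab − ΣaΣb) / √[(nΣa² − (Σa)²)(nΣb² − (Σb)²)]
Numerator: 7×2977 − 141×156 = -1157
Denominator: √[(23401 − 19881)(25704 − 24336)] = √[3520 × 1368] = 2194.3929
r = -1157 / 2194.3929 ≈ -0.5273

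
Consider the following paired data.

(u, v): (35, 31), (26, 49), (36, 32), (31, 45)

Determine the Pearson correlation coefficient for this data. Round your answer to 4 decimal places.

n = 4, Σu = 128, Σv = 157, Σu² = 4158, Σv² = 6411, Σuv = 4906
nΣuv − ΣuΣv = 19624 − 20096 = -472
nΣu² − (Σu)² = 16632 − 16384 = 248; nΣv² − (Σv)² = 25644 − 24649 = 995
r = -472 / √(248 × 995) = -472 / 496.7494 ≈ -0.9502

-0.9502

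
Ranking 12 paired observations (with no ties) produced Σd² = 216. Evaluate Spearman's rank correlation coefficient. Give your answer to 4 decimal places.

0.2448

ρ = 1 − 6Σd² / [n(n²−1)] = 1 − 6×216 / (12×143)
  = 1 − 1296/1716 = 1 − 0.75524 ≈ 0.2448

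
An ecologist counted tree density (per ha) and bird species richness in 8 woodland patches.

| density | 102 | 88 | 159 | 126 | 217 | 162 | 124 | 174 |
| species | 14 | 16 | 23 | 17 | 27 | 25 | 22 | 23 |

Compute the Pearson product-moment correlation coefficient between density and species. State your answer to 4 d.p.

n = 8, Σx = 1152, Σy = 167, Σx² = 178290, Σy² = 3637, Σxy = 25274
nΣxy − ΣxΣy = 202192 − 192384 = 9808
nΣx² − (Σx)² = 1426320 − 1327104 = 99216; nΣy² − (Σy)² = 29096 − 27889 = 1207
r = 9808 / √(99216 × 1207) = 9808 / 10943.2039 ≈ 0.8963

0.8963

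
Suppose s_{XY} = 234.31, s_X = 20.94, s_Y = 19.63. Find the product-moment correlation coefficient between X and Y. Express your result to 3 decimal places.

0.570

r = Cov(X,Y) / (s_X · s_Y) = 234.31 / (20.94 × 19.63)
  = 234.31 / 411.0522 ≈ 0.570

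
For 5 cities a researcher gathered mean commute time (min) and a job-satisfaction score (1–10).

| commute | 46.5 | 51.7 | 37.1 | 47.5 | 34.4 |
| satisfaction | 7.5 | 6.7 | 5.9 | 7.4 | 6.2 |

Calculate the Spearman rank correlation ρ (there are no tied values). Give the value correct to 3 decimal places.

0.500

Rank commute: 3, 5, 2, 4, 1
Rank satisfaction: 5, 3, 1, 4, 2
d = rank(commute) − rank(satisfaction): -2, 2, 1, 0, -1; Σd² = 10
ρ = 1 − 6Σd² / [n(n²−1)] = 1 − 6×10 / (5×24) = 1 − 60/120 ≈ 0.500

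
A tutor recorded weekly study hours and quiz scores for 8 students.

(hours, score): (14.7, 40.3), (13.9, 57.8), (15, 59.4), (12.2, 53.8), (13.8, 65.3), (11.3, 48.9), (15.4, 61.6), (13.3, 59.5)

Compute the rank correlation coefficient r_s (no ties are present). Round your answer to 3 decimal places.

Rank hours: 6, 5, 7, 2, 4, 1, 8, 3
Rank score: 1, 4, 5, 3, 8, 2, 7, 6
d = rank(hours) − rank(score): 5, 1, 2, -1, -4, -1, 1, -3; Σd² = 58
ρ = 1 − 6Σd² / [n(n²−1)] = 1 − 6×58 / (8×63) = 1 − 348/504 ≈ 0.310

0.310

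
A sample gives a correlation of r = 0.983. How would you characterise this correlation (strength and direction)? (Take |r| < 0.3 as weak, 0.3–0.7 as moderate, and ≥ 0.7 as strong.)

strong positive

r = 0.983 > 0 so the relationship is positive.
|r| = 0.983, which falls in the strong range.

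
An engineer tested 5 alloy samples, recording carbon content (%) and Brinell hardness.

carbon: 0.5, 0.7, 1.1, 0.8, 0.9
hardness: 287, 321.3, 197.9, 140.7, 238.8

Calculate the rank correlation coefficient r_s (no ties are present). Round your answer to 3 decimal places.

-0.600

Rank carbon: 1, 2, 5, 3, 4
Rank hardness: 4, 5, 2, 1, 3
d = rank(carbon) − rank(hardness): -3, -3, 3, 2, 1; Σd² = 32
ρ = 1 − 6Σd² / [n(n²−1)] = 1 − 6×32 / (5×24) = 1 − 192/120 ≈ -0.600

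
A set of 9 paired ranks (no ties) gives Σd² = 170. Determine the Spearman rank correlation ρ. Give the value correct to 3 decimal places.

-0.417

ρ = 1 − 6Σd² / [n(n²−1)] = 1 − 6×170 / (9×80)
  = 1 − 1020/720 = 1 − 1.4167 ≈ -0.417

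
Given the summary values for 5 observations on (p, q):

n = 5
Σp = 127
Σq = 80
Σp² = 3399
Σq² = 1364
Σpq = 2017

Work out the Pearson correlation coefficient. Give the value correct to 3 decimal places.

r = (nΣpq − ΣpΣq) / √[(nΣp² − (Σp)²)(nΣq² − (Σq)²)]
Numerator: 5×2017 − 127×80 = -75
Denominator: √[(16995 − 16129)(6820 − 6400)] = √[866 × 420] = 603.0920
r = -75 / 603.0920 ≈ -0.124

-0.124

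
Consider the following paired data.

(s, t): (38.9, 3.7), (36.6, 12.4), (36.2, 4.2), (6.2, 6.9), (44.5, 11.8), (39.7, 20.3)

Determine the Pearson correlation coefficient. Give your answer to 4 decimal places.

0.2909

n = 6, Σs = 202.1, Σt = 59.3, Σs² = 7757.99, Σt² = 784.03, Σst = 2123.6
nΣst − ΣsΣt = 12741.6 − 11984.53 = 757.07
nΣs² − (Σs)² = 46547.94 − 40844.41 = 5703.53; nΣt² − (Σt)² = 4704.18 − 3516.49 = 1187.69
r = 757.07 / √(5703.53 × 1187.69) = 757.07 / 2602.6958 ≈ 0.2909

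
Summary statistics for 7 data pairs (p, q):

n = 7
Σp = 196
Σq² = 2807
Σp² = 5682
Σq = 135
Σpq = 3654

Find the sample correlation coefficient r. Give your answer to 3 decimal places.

-0.634

r = (nΣpq − ΣpΣq) / √[(nΣp² − (Σp)²)(nΣq² − (Σq)²)]
Numerator: 7×3654 − 196×135 = -882
Denominator: √[(39774 − 38416)(19649 − 18225)] = √[1358 × 1424] = 1390.6085
r = -882 / 1390.6085 ≈ -0.634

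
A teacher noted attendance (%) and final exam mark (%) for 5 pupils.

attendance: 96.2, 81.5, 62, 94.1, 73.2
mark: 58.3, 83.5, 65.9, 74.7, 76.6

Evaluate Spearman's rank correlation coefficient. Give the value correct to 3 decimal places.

-0.300

Rank attendance: 5, 3, 1, 4, 2
Rank mark: 1, 5, 2, 3, 4
d = rank(attendance) − rank(mark): 4, -2, -1, 1, -2; Σd² = 26
ρ = 1 − 6Σd² / [n(n²−1)] = 1 − 6×26 / (5×24) = 1 − 156/120 ≈ -0.300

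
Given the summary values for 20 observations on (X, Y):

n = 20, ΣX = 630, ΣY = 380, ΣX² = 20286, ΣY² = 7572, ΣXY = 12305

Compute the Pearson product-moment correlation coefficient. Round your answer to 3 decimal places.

r = (nΣXY − ΣXΣY) / √[(nΣX² − (ΣX)²)(nΣY² − (ΣY)²)]
Numerator: 20×12305 − 630×380 = 6700
Denominator: √[(405720 − 396900)(151440 − 144400)] = √[8820 × 7040] = 7879.8985
r = 6700 / 7879.8985 ≈ 0.850

0.850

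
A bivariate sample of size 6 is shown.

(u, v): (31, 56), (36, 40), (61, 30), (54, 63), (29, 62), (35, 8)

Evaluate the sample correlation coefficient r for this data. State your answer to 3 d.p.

-0.093

n = 6, Σu = 246, Σv = 259, Σu² = 10960, Σv² = 13513, Σuv = 10486
nΣuv − ΣuΣv = 62916 − 63714 = -798
nΣu² − (Σu)² = 65760 − 60516 = 5244; nΣv² − (Σv)² = 81078 − 67081 = 13997
r = -798 / √(5244 × 13997) = -798 / 8567.3956 ≈ -0.093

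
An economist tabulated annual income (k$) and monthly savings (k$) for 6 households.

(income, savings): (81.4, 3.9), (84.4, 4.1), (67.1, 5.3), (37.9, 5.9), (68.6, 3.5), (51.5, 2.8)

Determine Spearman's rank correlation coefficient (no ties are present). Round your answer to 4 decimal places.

Rank income: 5, 6, 3, 1, 4, 2
Rank savings: 3, 4, 5, 6, 2, 1
d = rank(income) − rank(savings): 2, 2, -2, -5, 2, 1; Σd² = 42
ρ = 1 − 6Σd² / [n(n²−1)] = 1 − 6×42 / (6×35) = 1 − 252/210 ≈ -0.2000

-0.2000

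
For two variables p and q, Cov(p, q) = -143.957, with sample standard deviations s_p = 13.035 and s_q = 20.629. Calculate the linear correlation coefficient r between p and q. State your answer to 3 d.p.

r = Cov(p,q) / (s_p · s_q) = -143.957 / (13.035 × 20.629)
  = -143.957 / 268.8990 ≈ -0.535

-0.535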